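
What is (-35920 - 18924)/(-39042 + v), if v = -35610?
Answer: 13711/18663 ≈ 0.73466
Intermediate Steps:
(-35920 - 18924)/(-39042 + v) = (-35920 - 18924)/(-39042 - 35610) = -54844/(-74652) = -54844*(-1/74652) = 13711/18663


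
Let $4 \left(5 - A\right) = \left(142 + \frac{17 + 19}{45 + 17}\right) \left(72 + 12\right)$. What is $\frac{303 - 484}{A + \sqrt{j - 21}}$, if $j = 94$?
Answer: $\frac{519943315}{8586732072} + \frac{173941 \sqrt{73}}{8586732072} \approx 0.060725$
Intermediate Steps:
$A = - \frac{92665}{31}$ ($A = 5 - \frac{\left(142 + \frac{17 + 19}{45 + 17}\right) \left(72 + 12\right)}{4} = 5 - \frac{\left(142 + \frac{36}{62}\right) 84}{4} = 5 - \frac{\left(142 + 36 \cdot \frac{1}{62}\right) 84}{4} = 5 - \frac{\left(142 + \frac{18}{31}\right) 84}{4} = 5 - \frac{\frac{4420}{31} \cdot 84}{4} = 5 - \frac{92820}{31} = - \frac{92665}{31} \approx -2989.2$)
$\frac{303 - 484}{A + \sqrt{j - 21}} = \frac{303 - 484}{- \frac{92665}{31} + \sqrt{94 - 21}} = - \frac{181}{- \frac{92665}{31} + \sqrt{73}}$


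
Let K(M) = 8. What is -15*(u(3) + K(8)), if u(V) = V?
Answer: -165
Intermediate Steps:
-15*(u(3) + K(8)) = -15*(3 + 8) = -15*11 = -165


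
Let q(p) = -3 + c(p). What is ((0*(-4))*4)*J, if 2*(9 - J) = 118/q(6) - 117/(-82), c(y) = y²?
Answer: 0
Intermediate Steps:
q(p) = -3 + p²
J = 35171/5412 (J = 9 - (118/(-3 + 6²) - 117/(-82))/2 = 9 - (118/(-3 + 36) - 117*(-1/82))/2 = 9 - (118/33 + 117/82)/2 = 9 - ½*13537/2706 = 9 - 13537/5412 = 35171/5412 ≈ 6.4987)
((0*(-4))*4)*J = ((0*(-4))*4)*(35171/5412) = (0*4)*(35171/5412) = 0*(35171/5412) = 0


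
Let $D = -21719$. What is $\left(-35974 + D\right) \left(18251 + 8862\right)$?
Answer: $-1564230309$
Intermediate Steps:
$\left(-35974 + D\right) \left(18251 + 8862\right) = \left(-35974 - 21719\right) \left(18251 + 8862\right) = \left(-57693\right) 27113 = -1564230309$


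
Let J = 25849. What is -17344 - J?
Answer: -43193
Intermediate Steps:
-17344 - J = -17344 - 1*25849 = -17344 - 25849 = -43193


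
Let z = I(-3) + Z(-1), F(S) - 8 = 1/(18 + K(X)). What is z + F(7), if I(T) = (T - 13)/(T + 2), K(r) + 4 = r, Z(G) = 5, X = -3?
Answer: 320/11 ≈ 29.091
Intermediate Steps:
K(r) = -4 + r
I(T) = (-13 + T)/(2 + T)
F(S) = 89/11 (F(S) = 8 + 1/(18 + (-4 - 3)) = 8 + 1/(18 - 7) = 8 + 1/11 = 89/11)
z = 21 (z = (-13 - 3)/(2 - 3) + 5 = -16/(-1) + 5 = -1*(-16) + 5 = 16 + 5 = 21)
z + F(7) = 21 + 89/11 = 320/11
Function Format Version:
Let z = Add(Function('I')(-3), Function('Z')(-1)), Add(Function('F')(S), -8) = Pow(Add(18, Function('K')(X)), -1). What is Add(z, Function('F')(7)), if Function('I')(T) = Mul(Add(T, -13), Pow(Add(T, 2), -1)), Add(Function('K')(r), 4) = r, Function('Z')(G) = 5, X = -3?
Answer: Rational(320, 11) ≈ 29.091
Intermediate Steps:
Function('K')(r) = Add(-4, r)
Function('I')(T) = Mul(Pow(Add(2, T), -1), Add(-13, T)) (Function('I')(T) = Mul(Add(-13, T), Pow(Add(2, T), -1)) = Mul(Pow(Add(2, T), -1), Add(-13, T)))
Function('F')(S) = Rational(89, 11) (Function('F')(S) = Add(8, Pow(Add(18, Add(-4, -3)), -1)) = Add(8, Pow(Add(18, -7), -1)) = Add(8, Pow(11, -1)) = Add(8, Rational(1, 11)) = Rational(89, 11))
z = 21 (z = Add(Mul(Pow(Add(2, -3), -1), Add(-13, -3)), 5) = Add(Mul(Pow(-1, -1), -16), 5) = Add(Mul(-1, -16), 5) = Add(16, 5) = 21)
Add(z, Function('F')(7)) = Add(21, Rational(89, 11)) = Rational(320, 11)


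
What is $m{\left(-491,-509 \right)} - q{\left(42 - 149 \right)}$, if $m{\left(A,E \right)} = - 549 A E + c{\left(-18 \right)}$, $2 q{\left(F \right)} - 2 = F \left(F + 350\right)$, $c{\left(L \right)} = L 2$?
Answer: $- \frac{274385135}{2} \approx -1.3719 \cdot 10^{8}$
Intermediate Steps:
$c{\left(L \right)} = 2 L$
$q{\left(F \right)} = 1 + \frac{F \left(350 + F\right)}{2}$ ($q{\left(F \right)} = 1 + \frac{F \left(F + 350\right)}{2} = 1 + \frac{F \left(350 + F\right)}{2}$)
$m{\left(A,E \right)} = -36 - 549 A E$ ($m{\left(A,E \right)} = - 549 A E + 2 \left(-18\right) = - 549 A E - 36 = -36 - 549 A E$)
$m{\left(-491,-509 \right)} - q{\left(42 - 149 \right)} = \left(-36 - \left(-269559\right) \left(-509\right)\right) - \left(1 + \frac{\left(42 - 149\right)^{2}}{2} + 175 \left(42 - 149\right)\right) = \left(-36 - 137205531\right) - \left(1 + \frac{\left(42 - 149\right)^{2}}{2} + 175 \left(42 - 149\right)\right) = -137205567 - \left(1 + \frac{\left(-107\right)^{2}}{2} + 175 \left(-107\right)\right) = -137205567 - \left(1 + \frac{1}{2} \cdot 11449 - 18725\right) = -137205567 - \left(1 + \frac{11449}{2} - 18725\right) = -137205567 - - \frac{25999}{2} = -137205567 + \frac{25999}{2} = - \frac{274385135}{2}$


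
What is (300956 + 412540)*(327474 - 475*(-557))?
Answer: 422424593304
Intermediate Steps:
(300956 + 412540)*(327474 - 475*(-557)) = 713496*(327474 + 264575) = 713496*592049 = 422424593304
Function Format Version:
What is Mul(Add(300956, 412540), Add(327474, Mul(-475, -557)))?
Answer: 422424593304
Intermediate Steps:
Mul(Add(300956, 412540), Add(327474, Mul(-475, -557))) = Mul(713496, Add(327474, 264575)) = Mul(713496, 592049) = 422424593304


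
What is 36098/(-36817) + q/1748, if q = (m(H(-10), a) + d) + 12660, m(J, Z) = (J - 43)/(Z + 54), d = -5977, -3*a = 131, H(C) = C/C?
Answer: 5666770975/1995039596 ≈ 2.8404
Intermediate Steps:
H(C) = 1
a = -131/3 (a = -⅓*131 = -131/3 ≈ -43.667)
m(J, Z) = (-43 + J)/(54 + Z)
q = 207047/31 (q = ((-43 + 1)/(54 - 131/3) - 5977) + 12660 = (-42/(31/3) - 5977) + 12660 = ((3/31)*(-42) - 5977) + 12660 = (-126/31 - 5977) + 12660 = -185413/31 + 12660 = 207047/31 ≈ 6678.9)
36098/(-36817) + q/1748 = 36098/(-36817) + (207047/31)/1748 = 36098*(-1/36817) + (207047/31)*(1/1748) = -36098/36817 + 207047/54188 = 5666770975/1995039596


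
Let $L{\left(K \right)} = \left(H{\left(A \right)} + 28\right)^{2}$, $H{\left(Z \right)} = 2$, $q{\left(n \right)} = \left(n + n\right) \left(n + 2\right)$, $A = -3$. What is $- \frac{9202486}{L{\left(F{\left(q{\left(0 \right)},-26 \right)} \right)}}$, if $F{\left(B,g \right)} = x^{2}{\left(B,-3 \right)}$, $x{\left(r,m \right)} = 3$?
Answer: $- \frac{4601243}{450} \approx -10225.0$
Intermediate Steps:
$q{\left(n \right)} = 2 n \left(2 + n\right)$
$F{\left(B,g \right)} = 9$ ($F{\left(B,g \right)} = 3^{2} = 9$)
$L{\left(K \right)} = 900$ ($L{\left(K \right)} = \left(2 + 28\right)^{2} = 30^{2} = 900$)
$- \frac{9202486}{L{\left(F{\left(q{\left(0 \right)},-26 \right)} \right)}} = - \frac{9202486}{900} = \left(-9202486\right) \frac{1}{900} = - \frac{4601243}{450}$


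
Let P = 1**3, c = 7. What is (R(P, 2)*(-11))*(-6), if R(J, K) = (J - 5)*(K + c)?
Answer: -2376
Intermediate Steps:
P = 1
R(J, K) = (-5 + J)*(7 + K) (R(J, K) = (J - 5)*(K + 7) = (-5 + J)*(7 + K))
(R(P, 2)*(-11))*(-6) = ((-35 - 5*2 + 7*1 + 1*2)*(-11))*(-6) = ((-35 - 10 + 7 + 2)*(-11))*(-6) = -36*(-11)*(-6) = 396*(-6) = -2376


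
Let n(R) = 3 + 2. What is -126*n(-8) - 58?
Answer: -688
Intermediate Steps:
n(R) = 5
-126*n(-8) - 58 = -126*5 - 58 = -630 - 58 = -688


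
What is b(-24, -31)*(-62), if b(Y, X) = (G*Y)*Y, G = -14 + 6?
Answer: 285696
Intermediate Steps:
G = -8
b(Y, X) = -8*Y² (b(Y, X) = (-8*Y)*Y = -8*Y²)
b(-24, -31)*(-62) = -8*(-24)²*(-62) = -8*576*(-62) = -4608*(-62) = 285696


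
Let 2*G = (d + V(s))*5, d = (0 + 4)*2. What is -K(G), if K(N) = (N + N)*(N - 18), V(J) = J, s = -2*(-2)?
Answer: -720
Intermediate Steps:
s = 4
d = 8 (d = 4*2 = 8)
G = 30 (G = ((8 + 4)*5)/2 = (12*5)/2 = (½)*60 = 30)
K(N) = 2*N*(-18 + N) (K(N) = (2*N)*(-18 + N) = 2*N*(-18 + N))
-K(G) = -2*30*(-18 + 30) = -2*30*12 = -1*720 = -720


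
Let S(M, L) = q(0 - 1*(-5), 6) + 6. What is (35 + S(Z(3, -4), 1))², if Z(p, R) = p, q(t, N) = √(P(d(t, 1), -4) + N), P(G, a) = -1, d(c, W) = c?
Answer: (41 + √5)² ≈ 1869.4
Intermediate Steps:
q(t, N) = √(-1 + N)
S(M, L) = 6 + √5 (S(M, L) = √(-1 + 6) + 6 = √5 + 6 = 6 + √5)
(35 + S(Z(3, -4), 1))² = (35 + (6 + √5))² = (41 + √5)²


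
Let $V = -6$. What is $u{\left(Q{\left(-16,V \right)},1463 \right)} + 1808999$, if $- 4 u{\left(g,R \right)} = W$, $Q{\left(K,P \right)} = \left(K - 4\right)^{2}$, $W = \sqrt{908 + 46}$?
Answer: $1808999 - \frac{3 \sqrt{106}}{4} \approx 1.809 \cdot 10^{6}$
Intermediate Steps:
$W = 3 \sqrt{106}$ ($W = \sqrt{954} = 3 \sqrt{106} \approx 30.887$)
$Q{\left(K,P \right)} = \left(-4 + K\right)^{2}$
$u{\left(g,R \right)} = - \frac{3 \sqrt{106}}{4}$
$u{\left(Q{\left(-16,V \right)},1463 \right)} + 1808999 = - \frac{3 \sqrt{106}}{4} + 1808999 = 1808999 - \frac{3 \sqrt{106}}{4}$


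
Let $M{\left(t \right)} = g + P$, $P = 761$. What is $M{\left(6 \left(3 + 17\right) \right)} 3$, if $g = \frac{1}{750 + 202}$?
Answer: $\frac{2173419}{952} \approx 2283.0$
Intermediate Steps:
$g = \frac{1}{952} \approx 0.0010504$
$M{\left(t \right)} = \frac{724473}{952}$ ($M{\left(t \right)} = \frac{1}{952} + 761 = \frac{724473}{952}$)
$M{\left(6 \left(3 + 17\right) \right)} 3 = \frac{724473}{952} \cdot 3 = \frac{2173419}{952}$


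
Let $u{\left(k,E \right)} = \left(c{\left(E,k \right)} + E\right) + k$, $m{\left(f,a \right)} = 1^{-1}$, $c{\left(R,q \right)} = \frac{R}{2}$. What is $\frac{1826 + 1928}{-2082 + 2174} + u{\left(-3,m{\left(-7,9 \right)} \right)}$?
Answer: $\frac{904}{23} \approx 39.304$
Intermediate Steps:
$c{\left(R,q \right)} = \frac{R}{2}$ ($c{\left(R,q \right)} = R \frac{1}{2} = \frac{R}{2}$)
$m{\left(f,a \right)} = 1$
$u{\left(k,E \right)} = k + \frac{3 E}{2}$ ($u{\left(k,E \right)} = \left(\frac{E}{2} + E\right) + k = \frac{3 E}{2} + k = k + \frac{3 E}{2}$)
$\frac{1826 + 1928}{-2082 + 2174} + u{\left(-3,m{\left(-7,9 \right)} \right)} = \frac{1826 + 1928}{-2082 + 2174} + \left(-3 + \frac{3}{2} \cdot 1\right) = \frac{3754}{92} + \left(-3 + \frac{3}{2}\right) = 3754 \cdot \frac{1}{92} - \frac{3}{2} = \frac{1877}{46} - \frac{3}{2} = \frac{904}{23}$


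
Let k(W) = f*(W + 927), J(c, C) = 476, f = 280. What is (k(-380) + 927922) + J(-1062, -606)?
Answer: 1081558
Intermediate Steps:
k(W) = 259560 + 280*W (k(W) = 280*(W + 927) = 280*(927 + W) = 259560 + 280*W)
(k(-380) + 927922) + J(-1062, -606) = ((259560 + 280*(-380)) + 927922) + 476 = ((259560 - 106400) + 927922) + 476 = (153160 + 927922) + 476 = 1081082 + 476 = 1081558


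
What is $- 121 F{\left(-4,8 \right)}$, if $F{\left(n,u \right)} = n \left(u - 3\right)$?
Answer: $2420$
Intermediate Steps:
$F{\left(n,u \right)} = n \left(-3 + u\right)$
$- 121 F{\left(-4,8 \right)} = - 121 \left(- 4 \left(-3 + 8\right)\right) = - 121 \left(\left(-4\right) 5\right) = \left(-121\right) \left(-20\right) = 2420$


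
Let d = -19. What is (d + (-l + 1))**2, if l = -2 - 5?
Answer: 121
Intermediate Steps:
l = -7
(d + (-l + 1))**2 = (-19 + (-1*(-7) + 1))**2 = (-19 + (7 + 1))**2 = (-19 + 8)**2 = (-11)**2 = 121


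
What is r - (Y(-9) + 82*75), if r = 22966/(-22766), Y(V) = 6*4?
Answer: -70290125/11383 ≈ -6175.0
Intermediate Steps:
Y(V) = 24
r = -11483/11383 (r = 22966*(-1/22766) = -11483/11383 ≈ -1.0088)
r - (Y(-9) + 82*75) = -11483/11383 - (24 + 82*75) = -11483/11383 - (24 + 6150) = -11483/11383 - 1*6174 = -11483/11383 - 6174 = -70290125/11383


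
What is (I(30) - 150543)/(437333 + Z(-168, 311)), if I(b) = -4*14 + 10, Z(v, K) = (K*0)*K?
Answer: -150589/437333 ≈ -0.34433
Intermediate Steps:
Z(v, K) = 0 (Z(v, K) = 0*K = 0)
I(b) = -46 (I(b) = -56 + 10 = -46)
(I(30) - 150543)/(437333 + Z(-168, 311)) = (-46 - 150543)/(437333 + 0) = -150589/437333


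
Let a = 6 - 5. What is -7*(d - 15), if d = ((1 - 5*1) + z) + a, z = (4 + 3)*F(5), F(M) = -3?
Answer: 273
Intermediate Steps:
a = 1
z = -21 (z = (4 + 3)*(-3) = 7*(-3) = -21)
d = -24 (d = ((1 - 5*1) - 21) + 1 = ((1 - 5) - 21) + 1 = (-4 - 21) + 1 = -25 + 1 = -24)
-7*(d - 15) = -7*(-24 - 15) = -7*(-39) = 273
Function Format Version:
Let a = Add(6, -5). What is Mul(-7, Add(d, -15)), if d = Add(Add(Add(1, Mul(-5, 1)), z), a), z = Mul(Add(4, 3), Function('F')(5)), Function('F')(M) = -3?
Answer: 273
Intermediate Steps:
a = 1
z = -21 (z = Mul(Add(4, 3), -3) = Mul(7, -3) = -21)
d = -24 (d = Add(Add(Add(1, Mul(-5, 1)), -21), 1) = Add(Add(Add(1, -5), -21), 1) = Add(Add(-4, -21), 1) = Add(-25, 1) = -24)
Mul(-7, Add(d, -15)) = Mul(-7, Add(-24, -15)) = Mul(-7, -39) = 273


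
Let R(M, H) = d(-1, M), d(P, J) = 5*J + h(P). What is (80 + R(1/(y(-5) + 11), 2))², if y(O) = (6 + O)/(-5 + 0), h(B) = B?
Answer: 18412681/2916 ≈ 6314.4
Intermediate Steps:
y(O) = -6/5 - O/5 (y(O) = (6 + O)/(-5) = (6 + O)*(-⅕) = -6/5 - O/5)
d(P, J) = P + 5*J (d(P, J) = 5*J + P = P + 5*J)
R(M, H) = -1 + 5*M
(80 + R(1/(y(-5) + 11), 2))² = (80 + (-1 + 5/((-6/5 - ⅕*(-5)) + 11)))² = (80 + (-1 + 5/((-6/5 + 1) + 11)))² = (80 + (-1 + 5/(-⅕ + 11)))² = (80 + (-1 + 5/(54/5)))² = (80 + (-1 + 5*(5/54)))² = (80 + (-1 + 25/54))² = (80 - 29/54)² = (4291/54)² = 18412681/2916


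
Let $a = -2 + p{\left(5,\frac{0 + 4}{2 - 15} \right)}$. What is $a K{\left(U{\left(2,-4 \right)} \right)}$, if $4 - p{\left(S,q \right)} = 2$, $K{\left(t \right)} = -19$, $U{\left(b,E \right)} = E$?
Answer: $0$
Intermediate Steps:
$p{\left(S,q \right)} = 2$ ($p{\left(S,q \right)} = 4 - 2 = 2$)
$a = 0$ ($a = -2 + 2 = 0$)
$a K{\left(U{\left(2,-4 \right)} \right)} = 0 \left(-19\right) = 0$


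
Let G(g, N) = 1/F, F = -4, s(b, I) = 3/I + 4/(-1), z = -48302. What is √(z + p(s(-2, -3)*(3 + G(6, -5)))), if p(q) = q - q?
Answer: I*√48302 ≈ 219.78*I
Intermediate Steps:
s(b, I) = -4 + 3/I (s(b, I) = 3/I + 4*(-1) = 3/I - 4 = -4 + 3/I)
G(g, N) = -¼ (G(g, N) = 1/(-4) = -¼)
p(q) = 0
√(z + p(s(-2, -3)*(3 + G(6, -5)))) = √(-48302 + 0) = √(-48302) = I*√48302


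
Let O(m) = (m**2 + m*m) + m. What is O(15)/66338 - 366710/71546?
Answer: -12146769545/2373109274 ≈ -5.1185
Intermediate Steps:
O(m) = m + 2*m**2 (O(m) = (m**2 + m**2) + m = 2*m**2 + m = m + 2*m**2)
O(15)/66338 - 366710/71546 = (15*(1 + 2*15))/66338 - 366710/71546 = (15*(1 + 30))*(1/66338) - 366710*1/71546 = (15*31)*(1/66338) - 183355/35773 = 465*(1/66338) - 183355/35773 = 465/66338 - 183355/35773 = -12146769545/2373109274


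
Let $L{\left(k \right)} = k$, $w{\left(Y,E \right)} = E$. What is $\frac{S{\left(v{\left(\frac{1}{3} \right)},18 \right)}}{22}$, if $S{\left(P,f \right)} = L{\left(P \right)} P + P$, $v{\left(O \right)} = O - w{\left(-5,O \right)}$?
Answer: $0$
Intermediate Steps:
$v{\left(O \right)} = 0$ ($v{\left(O \right)} = O - O = 0$)
$S{\left(P,f \right)} = P + P^{2}$ ($S{\left(P,f \right)} = P P + P = P^{2} + P = P + P^{2}$)
$\frac{S{\left(v{\left(\frac{1}{3} \right)},18 \right)}}{22} = \frac{0 \left(1 + 0\right)}{22} = 0 \cdot 1 \cdot \frac{1}{22} = 0 \cdot \frac{1}{22} = 0$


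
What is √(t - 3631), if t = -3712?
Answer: I*√7343 ≈ 85.691*I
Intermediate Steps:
√(t - 3631) = √(-3712 - 3631) = √(-7343) = I*√7343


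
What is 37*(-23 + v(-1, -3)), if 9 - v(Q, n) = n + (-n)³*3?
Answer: -3404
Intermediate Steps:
v(Q, n) = 9 - n + 3*n³ (v(Q, n) = 9 - (n + (-n)³*3) = 9 - (n - n³*3) = 9 - (n - 3*n³) = 9 + (-n + 3*n³) = 9 - n + 3*n³)
37*(-23 + v(-1, -3)) = 37*(-23 + (9 - 1*(-3) + 3*(-3)³)) = 37*(-23 + (9 + 3 + 3*(-27))) = 37*(-23 + (9 + 3 - 81)) = 37*(-23 - 69) = 37*(-92) = -3404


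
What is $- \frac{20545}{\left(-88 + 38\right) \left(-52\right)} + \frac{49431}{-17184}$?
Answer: $- \frac{4013049}{372320} \approx -10.778$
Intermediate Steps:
$- \frac{20545}{\left(-88 + 38\right) \left(-52\right)} + \frac{49431}{-17184} = - \frac{20545}{\left(-50\right) \left(-52\right)} + 49431 \left(- \frac{1}{17184}\right) = - \frac{20545}{2600} - \frac{16477}{5728} = \left(-20545\right) \frac{1}{2600} - \frac{16477}{5728} = - \frac{4109}{520} - \frac{16477}{5728} = - \frac{4013049}{372320}$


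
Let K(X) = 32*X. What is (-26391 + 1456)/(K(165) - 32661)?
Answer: 24935/27381 ≈ 0.91067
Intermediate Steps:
(-26391 + 1456)/(K(165) - 32661) = (-26391 + 1456)/(32*165 - 32661) = -24935/(5280 - 32661) = -24935/(-27381) = -24935*(-1/27381) = 24935/27381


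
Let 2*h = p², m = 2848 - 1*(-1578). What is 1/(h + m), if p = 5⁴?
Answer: 2/399477 ≈ 5.0065e-6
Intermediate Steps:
p = 625
m = 4426 (m = 2848 + 1578 = 4426)
h = 390625/2 (h = (½)*625² = (½)*390625 = 390625/2 ≈ 1.9531e+5)
1/(h + m) = 1/(390625/2 + 4426) = 1/(399477/2) = 2/399477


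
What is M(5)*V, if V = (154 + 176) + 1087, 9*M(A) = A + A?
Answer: 14170/9 ≈ 1574.4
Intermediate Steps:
M(A) = 2*A/9 (M(A) = (A + A)/9 = (2*A)/9 = 2*A/9)
V = 1417 (V = 330 + 1087 = 1417)
M(5)*V = ((2/9)*5)*1417 = (10/9)*1417 = 14170/9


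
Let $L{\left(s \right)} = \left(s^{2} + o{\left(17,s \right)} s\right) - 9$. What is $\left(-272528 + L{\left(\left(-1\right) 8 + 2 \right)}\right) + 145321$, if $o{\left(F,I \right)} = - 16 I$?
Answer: $-127756$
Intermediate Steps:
$L{\left(s \right)} = -9 - 15 s^{2}$ ($L{\left(s \right)} = \left(s^{2} + - 16 s s\right) - 9 = \left(s^{2} - 16 s^{2}\right) - 9 = - 15 s^{2} - 9 = -9 - 15 s^{2}$)
$\left(-272528 + L{\left(\left(-1\right) 8 + 2 \right)}\right) + 145321 = \left(-272528 - \left(9 + 15 \left(\left(-1\right) 8 + 2\right)^{2}\right)\right) + 145321 = \left(-272528 - \left(9 + 15 \left(-8 + 2\right)^{2}\right)\right) + 145321 = \left(-272528 - \left(9 + 15 \left(-6\right)^{2}\right)\right) + 145321 = \left(-272528 - 549\right) + 145321 = -273077 + 145321 = -127756$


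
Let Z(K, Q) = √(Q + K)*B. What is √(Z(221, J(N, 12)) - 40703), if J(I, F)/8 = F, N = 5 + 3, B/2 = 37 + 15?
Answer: √(-40703 + 104*√317) ≈ 197.11*I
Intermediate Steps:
B = 104 (B = 2*(37 + 15) = 2*52 = 104)
N = 8
J(I, F) = 8*F
Z(K, Q) = 104*√(K + Q) (Z(K, Q) = √(Q + K)*104 = √(K + Q)*104 = 104*√(K + Q))
√(Z(221, J(N, 12)) - 40703) = √(104*√(221 + 8*12) - 40703) = √(104*√(221 + 96) - 40703) = √(104*√317 - 40703) = √(-40703 + 104*√317)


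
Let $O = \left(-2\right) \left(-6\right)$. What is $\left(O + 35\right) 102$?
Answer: $4794$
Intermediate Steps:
$O = 12$
$\left(O + 35\right) 102 = \left(12 + 35\right) 102 = 47 \cdot 102 = 4794$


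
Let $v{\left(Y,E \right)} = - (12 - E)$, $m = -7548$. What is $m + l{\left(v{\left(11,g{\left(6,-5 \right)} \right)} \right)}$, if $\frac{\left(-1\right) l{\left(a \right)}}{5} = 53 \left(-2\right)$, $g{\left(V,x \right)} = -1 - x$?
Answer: $-7018$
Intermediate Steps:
$v{\left(Y,E \right)} = -12 + E$
$l{\left(a \right)} = 530$ ($l{\left(a \right)} = - 5 \cdot 53 \left(-2\right) = \left(-5\right) \left(-106\right) = 530$)
$m + l{\left(v{\left(11,g{\left(6,-5 \right)} \right)} \right)} = -7548 + 530 = -7018$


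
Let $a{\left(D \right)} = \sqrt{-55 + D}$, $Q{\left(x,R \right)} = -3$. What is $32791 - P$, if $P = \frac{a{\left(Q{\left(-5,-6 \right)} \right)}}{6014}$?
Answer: $32791 - \frac{i \sqrt{58}}{6014} \approx 32791.0 - 0.0012663 i$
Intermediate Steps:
$P = \frac{i \sqrt{58}}{6014}$ ($P = \frac{\sqrt{-55 - 3}}{6014} = \sqrt{-58} \cdot \frac{1}{6014} = i \sqrt{58} \cdot \frac{1}{6014} = \frac{i \sqrt{58}}{6014} \approx 0.0012663 i$)
$32791 - P = 32791 - \frac{i \sqrt{58}}{6014}$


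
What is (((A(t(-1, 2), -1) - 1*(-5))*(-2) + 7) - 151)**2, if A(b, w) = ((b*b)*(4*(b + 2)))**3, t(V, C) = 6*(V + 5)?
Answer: 184839560691828485812710825124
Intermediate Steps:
t(V, C) = 30 + 6*V (t(V, C) = 6*(5 + V) = 30 + 6*V)
A(b, w) = b**6*(8 + 4*b)**3 (A(b, w) = (b**2*(4*(2 + b)))**3 = (b**2*(8 + 4*b))**3 = b**6*(8 + 4*b)**3)
(((A(t(-1, 2), -1) - 1*(-5))*(-2) + 7) - 151)**2 = (((64*(30 + 6*(-1))**6*(2 + (30 + 6*(-1)))**3 - 1*(-5))*(-2) + 7) - 151)**2 = (((64*(30 - 6)**6*(2 + (30 - 6))**3 + 5)*(-2) + 7) - 151)**2 = (((64*24**6*(2 + 24)**3 + 5)*(-2) + 7) - 151)**2 = (((64*191102976*26**3 + 5)*(-2) + 7) - 151)**2 = (((64*191102976*17576 + 5)*(-2) + 7) - 151)**2 = (((214964857995264 + 5)*(-2) + 7) - 151)**2 = ((214964857995269*(-2) + 7) - 151)**2 = ((-429929715990538 + 7) - 151)**2 = (-429929715990531 - 151)**2 = (-429929715990682)**2 = 184839560691828485812710825124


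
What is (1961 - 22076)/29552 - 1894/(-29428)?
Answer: -133993183/217414064 ≈ -0.61630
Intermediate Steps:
(1961 - 22076)/29552 - 1894/(-29428) = -20115*1/29552 - 1894*(-1/29428) = -20115/29552 + 947/14714 = -133993183/217414064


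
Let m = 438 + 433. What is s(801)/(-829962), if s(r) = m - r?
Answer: -5/59283 ≈ -8.4341e-5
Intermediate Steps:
m = 871
s(r) = 871 - r
s(801)/(-829962) = (871 - 1*801)/(-829962) = (871 - 801)*(-1/829962) = 70*(-1/829962) = -5/59283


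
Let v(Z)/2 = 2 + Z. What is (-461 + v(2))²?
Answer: 205209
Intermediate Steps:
v(Z) = 4 + 2*Z (v(Z) = 2*(2 + Z) = 4 + 2*Z)
(-461 + v(2))² = (-461 + (4 + 2*2))² = (-461 + (4 + 4))² = (-461 + 8)² = (-453)² = 205209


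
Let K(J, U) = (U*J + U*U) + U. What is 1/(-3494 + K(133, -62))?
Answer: -1/7958 ≈ -0.00012566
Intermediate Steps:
K(J, U) = U + U² + J*U (K(J, U) = (J*U + U²) + U = (U² + J*U) + U = U + U² + J*U)
1/(-3494 + K(133, -62)) = 1/(-3494 - 62*(1 + 133 - 62)) = 1/(-3494 - 62*72) = 1/(-3494 - 4464) = 1/(-7958) = -1/7958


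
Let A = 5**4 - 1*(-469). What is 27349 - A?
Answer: 26255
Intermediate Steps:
A = 1094 (A = 625 + 469 = 1094)
27349 - A = 27349 - 1*1094 = 27349 - 1094 = 26255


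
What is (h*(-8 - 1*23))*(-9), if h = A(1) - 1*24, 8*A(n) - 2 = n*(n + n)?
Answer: -13113/2 ≈ -6556.5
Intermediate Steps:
A(n) = ¼ + n²/4 (A(n) = ¼ + (n*(n + n))/8 = ¼ + (n*(2*n))/8 = ¼ + (2*n²)/8 = ¼ + n²/4)
h = -47/2 (h = (¼ + (¼)*1²) - 1*24 = (¼ + (¼)*1) - 24 = (¼ + ¼) - 24 = ½ - 24 = -47/2 ≈ -23.500)
(h*(-8 - 1*23))*(-9) = -47*(-8 - 1*23)/2*(-9) = -47*(-8 - 23)/2*(-9) = -47/2*(-31)*(-9) = (1457/2)*(-9) = -13113/2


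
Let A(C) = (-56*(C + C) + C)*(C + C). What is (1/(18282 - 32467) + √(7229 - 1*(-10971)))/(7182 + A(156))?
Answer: 1/76533890850 - √182/539541 ≈ -2.5004e-5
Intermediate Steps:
A(C) = -222*C² (A(C) = (-112*C + C)*(2*C) = (-111*C)*(2*C) = -222*C²)
(1/(18282 - 32467) + √(7229 - 1*(-10971)))/(7182 + A(156)) = (1/(18282 - 32467) + √(7229 - 1*(-10971)))/(7182 - 222*156²) = (1/(-14185) + √(7229 + 10971))/(7182 - 222*24336) = (-1/14185 + √18200)/(7182 - 5402592) = (-1/14185 + 10*√182)/(-5395410) = (-1/14185 + 10*√182)*(-1/5395410) = 1/76533890850 - √182/539541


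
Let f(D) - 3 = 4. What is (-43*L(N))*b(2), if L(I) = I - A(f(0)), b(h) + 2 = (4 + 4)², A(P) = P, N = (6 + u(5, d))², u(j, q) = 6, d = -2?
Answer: -365242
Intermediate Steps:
f(D) = 7 (f(D) = 3 + 4 = 7)
N = 144 (N = (6 + 6)² = 12² = 144)
b(h) = 62 (b(h) = -2 + (4 + 4)² = -2 + 8² = -2 + 64 = 62)
L(I) = -7 + I (L(I) = I - 1*7 = I - 7 = -7 + I)
(-43*L(N))*b(2) = -43*(-7 + 144)*62 = -43*137*62 = -5891*62 = -365242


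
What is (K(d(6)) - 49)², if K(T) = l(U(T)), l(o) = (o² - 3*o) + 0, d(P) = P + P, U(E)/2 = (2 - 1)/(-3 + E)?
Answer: 16152361/6561 ≈ 2461.9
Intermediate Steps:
U(E) = 2/(-3 + E) (U(E) = 2*((2 - 1)/(-3 + E)) = 2*(1/(-3 + E)) = 2/(-3 + E))
d(P) = 2*P
l(o) = o² - 3*o
K(T) = 2*(-3 + 2/(-3 + T))/(-3 + T) (K(T) = (2/(-3 + T))*(-3 + 2/(-3 + T)) = 2*(-3 + 2/(-3 + T))/(-3 + T))
(K(d(6)) - 49)² = (2*(11 - 6*6)/(-3 + 2*6)² - 49)² = (2*(11 - 3*12)/(-3 + 12)² - 49)² = (2*(11 - 36)/9² - 49)² = (2*(1/81)*(-25) - 49)² = (-50/81 - 49)² = (-4019/81)² = 16152361/6561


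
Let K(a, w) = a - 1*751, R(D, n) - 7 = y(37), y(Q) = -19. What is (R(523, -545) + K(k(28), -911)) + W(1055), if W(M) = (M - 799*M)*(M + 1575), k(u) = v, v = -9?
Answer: -2214171472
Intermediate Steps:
k(u) = -9
R(D, n) = -12 (R(D, n) = 7 - 19 = -12)
K(a, w) = -751 + a (K(a, w) = a - 751 = -751 + a)
W(M) = -798*M*(1575 + M) (W(M) = (-798*M)*(1575 + M) = -798*M*(1575 + M))
(R(523, -545) + K(k(28), -911)) + W(1055) = (-12 + (-751 - 9)) - 798*1055*(1575 + 1055) = (-12 - 760) - 798*1055*2630 = -772 - 2214170700 = -2214171472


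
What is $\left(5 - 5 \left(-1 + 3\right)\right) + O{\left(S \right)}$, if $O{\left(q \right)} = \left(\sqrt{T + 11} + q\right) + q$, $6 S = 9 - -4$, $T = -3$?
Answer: $- \frac{2}{3} + 2 \sqrt{2} \approx 2.1618$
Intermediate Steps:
$S = \frac{13}{6}$ ($S = \frac{9 - -4}{6} = \frac{9 + 4}{6} = \frac{1}{6} \cdot 13 = \frac{13}{6} \approx 2.1667$)
$O{\left(q \right)} = 2 q + 2 \sqrt{2}$ ($O{\left(q \right)} = \left(\sqrt{-3 + 11} + q\right) + q = \left(\sqrt{8} + q\right) + q = \left(2 \sqrt{2} + q\right) + q = \left(q + 2 \sqrt{2}\right) + q = 2 q + 2 \sqrt{2}$)
$\left(5 - 5 \left(-1 + 3\right)\right) + O{\left(S \right)} = \left(5 - 5 \left(-1 + 3\right)\right) + \left(2 \cdot \frac{13}{6} + 2 \sqrt{2}\right) = \left(5 - 10\right) + \left(\frac{13}{3} + 2 \sqrt{2}\right) = -5 + \left(\frac{13}{3} + 2 \sqrt{2}\right) = - \frac{2}{3} + 2 \sqrt{2}$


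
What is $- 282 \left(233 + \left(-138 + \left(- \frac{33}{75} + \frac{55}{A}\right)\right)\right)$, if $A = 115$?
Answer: $- \frac{15410454}{575} \approx -26801.0$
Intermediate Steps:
$- 282 \left(233 + \left(-138 + \left(- \frac{33}{75} + \frac{55}{A}\right)\right)\right) = - 282 \left(233 + \left(-138 + \left(- \frac{33}{75} + \frac{55}{115}\right)\right)\right) = - 282 \left(233 + \left(-138 + \left(\left(-33\right) \frac{1}{75} + 55 \cdot \frac{1}{115}\right)\right)\right) = - 282 \left(233 + \left(-138 + \left(- \frac{11}{25} + \frac{11}{23}\right)\right)\right) = - 282 \left(233 + \left(-138 + \frac{22}{575}\right)\right) = - 282 \left(233 - \frac{79328}{575}\right) = \left(-282\right) \frac{54647}{575} = - \frac{15410454}{575}$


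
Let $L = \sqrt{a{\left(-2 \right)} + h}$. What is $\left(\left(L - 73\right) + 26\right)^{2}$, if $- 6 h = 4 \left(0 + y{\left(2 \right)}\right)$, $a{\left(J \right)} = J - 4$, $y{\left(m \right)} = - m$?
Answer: $\frac{\left(141 - i \sqrt{42}\right)^{2}}{9} \approx 2204.3 - 203.06 i$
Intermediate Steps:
$a{\left(J \right)} = -4 + J$
$h = \frac{4}{3}$ ($h = - \frac{4 \left(0 - 2\right)}{6} = - \frac{4 \left(-2\right)}{6} = \left(- \frac{1}{6}\right) \left(-8\right) = \frac{4}{3} \approx 1.3333$)
$L = \frac{i \sqrt{42}}{3}$ ($L = \sqrt{\left(-4 - 2\right) + \frac{4}{3}} = \sqrt{-6 + \frac{4}{3}} = \sqrt{- \frac{14}{3}} = \frac{i \sqrt{42}}{3} \approx 2.1602 i$)
$\left(\left(L - 73\right) + 26\right)^{2} = \left(\left(\frac{i \sqrt{42}}{3} - 73\right) + 26\right)^{2} = \left(\left(-73 + \frac{i \sqrt{42}}{3}\right) + 26\right)^{2} = \left(-47 + \frac{i \sqrt{42}}{3}\right)^{2}$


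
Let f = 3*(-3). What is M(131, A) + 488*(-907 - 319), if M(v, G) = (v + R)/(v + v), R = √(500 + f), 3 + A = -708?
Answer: -1196575/2 + √491/262 ≈ -5.9829e+5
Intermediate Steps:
A = -711 (A = -3 - 708 = -711)
f = -9
R = √491 (R = √(500 - 9) = √491 ≈ 22.159)
M(v, G) = (v + √491)/(2*v) (M(v, G) = (v + √491)/(v + v) = (v + √491)/((2*v)) = (v + √491)*(1/(2*v)) = (v + √491)/(2*v))
M(131, A) + 488*(-907 - 319) = (½)*(131 + √491)/131 + 488*(-907 - 319) = (½)*(1/131)*(131 + √491) + 488*(-1226) = (½ + √491/262) - 598288 = -1196575/2 + √491/262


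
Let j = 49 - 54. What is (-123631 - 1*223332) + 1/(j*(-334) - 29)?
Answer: -569366282/1641 ≈ -3.4696e+5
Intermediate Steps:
j = -5
(-123631 - 1*223332) + 1/(j*(-334) - 29) = (-123631 - 1*223332) + 1/(-5*(-334) - 29) = (-123631 - 223332) + 1/(1670 - 29) = -346963 + 1/1641 = -569366282/1641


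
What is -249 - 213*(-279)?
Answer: 59178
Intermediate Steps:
-249 - 213*(-279) = -249 + 59427 = 59178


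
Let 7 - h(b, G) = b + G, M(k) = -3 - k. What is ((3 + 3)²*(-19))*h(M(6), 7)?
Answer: -6156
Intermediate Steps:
h(b, G) = 7 - G - b (h(b, G) = 7 - (b + G) = 7 - (G + b) = 7 + (-G - b) = 7 - G - b)
((3 + 3)²*(-19))*h(M(6), 7) = ((3 + 3)²*(-19))*(7 - 1*7 - (-3 - 1*6)) = (6²*(-19))*(7 - 7 - (-3 - 6)) = (36*(-19))*(7 - 7 - 1*(-9)) = -684*(7 - 7 + 9) = -684*9 = -6156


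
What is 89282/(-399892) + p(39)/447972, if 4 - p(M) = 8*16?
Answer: -5005677839/22392552378 ≈ -0.22354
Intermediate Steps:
p(M) = -124 (p(M) = 4 - 8*16 = 4 - 1*128 = 4 - 128 = -124)
89282/(-399892) + p(39)/447972 = 89282/(-399892) - 124/447972 = 89282*(-1/399892) - 124*1/447972 = -44641/199946 - 31/111993 = -5005677839/22392552378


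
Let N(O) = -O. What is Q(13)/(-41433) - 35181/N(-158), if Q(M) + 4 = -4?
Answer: -1457653109/6546414 ≈ -222.66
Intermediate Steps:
Q(M) = -8 (Q(M) = -4 - 4 = -8)
Q(13)/(-41433) - 35181/N(-158) = -8/(-41433) - 35181/((-1*(-158))) = -8*(-1/41433) - 35181/158 = 8/41433 - 35181*1/158 = 8/41433 - 35181/158 = -1457653109/6546414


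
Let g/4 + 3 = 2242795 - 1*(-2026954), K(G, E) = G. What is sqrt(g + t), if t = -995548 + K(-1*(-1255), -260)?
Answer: 7*sqrt(328259) ≈ 4010.6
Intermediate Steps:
t = -994293 (t = -995548 - 1*(-1255) = -995548 + 1255 = -994293)
g = 17078984 (g = -12 + 4*(2242795 - 1*(-2026954)) = -12 + 4*(2242795 + 2026954) = -12 + 4*4269749 = -12 + 17078996 = 17078984)
sqrt(g + t) = sqrt(17078984 - 994293) = sqrt(16084691) = 7*sqrt(328259)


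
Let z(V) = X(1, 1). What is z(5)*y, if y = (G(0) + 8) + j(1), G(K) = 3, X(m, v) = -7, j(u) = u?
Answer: -84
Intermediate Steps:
z(V) = -7
y = 12 (y = (3 + 8) + 1 = 11 + 1 = 12)
z(5)*y = -7*12 = -84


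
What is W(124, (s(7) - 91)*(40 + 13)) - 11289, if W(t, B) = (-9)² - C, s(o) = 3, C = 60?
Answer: -11268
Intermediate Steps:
W(t, B) = 21 (W(t, B) = (-9)² - 1*60 = 81 - 60 = 21)
W(124, (s(7) - 91)*(40 + 13)) - 11289 = 21 - 11289 = -11268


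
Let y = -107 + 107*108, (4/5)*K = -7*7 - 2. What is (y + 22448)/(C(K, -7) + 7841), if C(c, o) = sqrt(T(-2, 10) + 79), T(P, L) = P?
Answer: 265786377/61481204 - 33897*sqrt(77)/61481204 ≈ 4.3182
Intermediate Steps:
K = -255/4 (K = 5*(-7*7 - 2)/4 = 5*(-49 - 2)/4 = (5/4)*(-51) = -255/4 ≈ -63.750)
C(c, o) = sqrt(77) (C(c, o) = sqrt(-2 + 79) = sqrt(77))
y = 11449 (y = -107 + 11556 = 11449)
(y + 22448)/(C(K, -7) + 7841) = (11449 + 22448)/(sqrt(77) + 7841) = 33897/(7841 + sqrt(77))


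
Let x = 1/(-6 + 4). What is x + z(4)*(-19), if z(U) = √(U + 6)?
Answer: -½ - 19*√10 ≈ -60.583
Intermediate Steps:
x = -½ (x = 1/(-2) = -½ ≈ -0.50000)
z(U) = √(6 + U)
x + z(4)*(-19) = -½ + √(6 + 4)*(-19) = -½ + √10*(-19) = -½ - 19*√10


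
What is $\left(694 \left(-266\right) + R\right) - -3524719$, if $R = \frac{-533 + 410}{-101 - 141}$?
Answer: $\frac{808307953}{242} \approx 3.3401 \cdot 10^{6}$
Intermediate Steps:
$R = \frac{123}{242}$ ($R = - \frac{123}{-242} = \left(-123\right) \left(- \frac{1}{242}\right) = \frac{123}{242} \approx 0.50826$)
$\left(694 \left(-266\right) + R\right) - -3524719 = \left(694 \left(-266\right) + \frac{123}{242}\right) - -3524719 = \left(-184604 + \frac{123}{242}\right) + 3524719 = - \frac{44674045}{242} + 3524719 = \frac{808307953}{242}$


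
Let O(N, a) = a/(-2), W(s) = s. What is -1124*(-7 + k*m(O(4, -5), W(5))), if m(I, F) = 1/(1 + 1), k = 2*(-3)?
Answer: 11240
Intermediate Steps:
k = -6
O(N, a) = -a/2 (O(N, a) = a*(-½) = -a/2)
m(I, F) = ½ (m(I, F) = 1/2 = ½)
-1124*(-7 + k*m(O(4, -5), W(5))) = -1124*(-7 - 6*½) = -1124*(-7 - 3) = -1124*(-10) = 11240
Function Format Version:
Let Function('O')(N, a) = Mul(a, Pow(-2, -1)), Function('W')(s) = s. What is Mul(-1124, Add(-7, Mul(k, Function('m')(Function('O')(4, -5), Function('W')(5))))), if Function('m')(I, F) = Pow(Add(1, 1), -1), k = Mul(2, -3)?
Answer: 11240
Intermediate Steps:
k = -6
Function('O')(N, a) = Mul(Rational(-1, 2), a) (Function('O')(N, a) = Mul(a, Rational(-1, 2)) = Mul(Rational(-1, 2), a))
Function('m')(I, F) = Rational(1, 2) (Function('m')(I, F) = Pow(2, -1) = Rational(1, 2))
Mul(-1124, Add(-7, Mul(k, Function('m')(Function('O')(4, -5), Function('W')(5))))) = Mul(-1124, Add(-7, Mul(-6, Rational(1, 2)))) = Mul(-1124, Add(-7, -3)) = Mul(-1124, -10) = 11240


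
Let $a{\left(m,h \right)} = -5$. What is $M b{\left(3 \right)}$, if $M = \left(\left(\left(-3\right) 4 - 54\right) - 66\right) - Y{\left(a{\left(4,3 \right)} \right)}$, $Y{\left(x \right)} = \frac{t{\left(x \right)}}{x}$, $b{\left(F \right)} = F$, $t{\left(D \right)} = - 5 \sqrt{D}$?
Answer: $-396 - 3 i \sqrt{5} \approx -396.0 - 6.7082 i$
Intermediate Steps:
$Y{\left(x \right)} = - \frac{5}{\sqrt{x}}$ ($Y{\left(x \right)} = \frac{\left(-5\right) \sqrt{x}}{x} = - \frac{5}{\sqrt{x}}$)
$M = -132 - i \sqrt{5}$ ($M = \left(\left(\left(-3\right) 4 - 54\right) - 66\right) - - \frac{5}{i \sqrt{5}} = \left(\left(-12 - 54\right) - 66\right) - - 5 \left(- \frac{i \sqrt{5}}{5}\right) = \left(-66 - 66\right) - i \sqrt{5} = -132 - i \sqrt{5} \approx -132.0 - 2.2361 i$)
$M b{\left(3 \right)} = \left(-132 - i \sqrt{5}\right) 3 = -396 - 3 i \sqrt{5}$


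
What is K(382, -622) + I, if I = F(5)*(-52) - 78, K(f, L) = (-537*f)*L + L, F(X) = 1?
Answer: 127592596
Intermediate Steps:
K(f, L) = L - 537*L*f (K(f, L) = -537*L*f + L = L - 537*L*f)
I = -130 (I = 1*(-52) - 78 = -52 - 78 = -130)
K(382, -622) + I = -622*(1 - 537*382) - 130 = -622*(1 - 205134) - 130 = -622*(-205133) - 130 = 127592726 - 130 = 127592596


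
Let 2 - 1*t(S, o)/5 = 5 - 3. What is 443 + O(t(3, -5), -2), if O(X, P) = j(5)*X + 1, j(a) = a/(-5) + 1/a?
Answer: 444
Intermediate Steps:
j(a) = 1/a - a/5 (j(a) = a*(-⅕) + 1/a = -a/5 + 1/a = 1/a - a/5)
t(S, o) = 0 (t(S, o) = 10 - 5*(5 - 3) = 10 - 5*2 = 10 - 10 = 0)
O(X, P) = 1 - 4*X/5 (O(X, P) = (1/5 - ⅕*5)*X + 1 = (⅕ - 1)*X + 1 = -4*X/5 + 1 = 1 - 4*X/5)
443 + O(t(3, -5), -2) = 443 + (1 - ⅘*0) = 443 + (1 + 0) = 443 + 1 = 444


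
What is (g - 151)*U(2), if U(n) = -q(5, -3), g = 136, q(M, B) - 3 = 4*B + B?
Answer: -180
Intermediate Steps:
q(M, B) = 3 + 5*B (q(M, B) = 3 + (4*B + B) = 3 + 5*B)
U(n) = 12 (U(n) = -(3 + 5*(-3)) = -(3 - 15) = -1*(-12) = 12)
(g - 151)*U(2) = (136 - 151)*12 = -15*12 = -180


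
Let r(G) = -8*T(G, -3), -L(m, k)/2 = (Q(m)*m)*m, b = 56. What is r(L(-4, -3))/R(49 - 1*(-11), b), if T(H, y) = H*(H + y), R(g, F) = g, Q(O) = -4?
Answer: -6400/3 ≈ -2133.3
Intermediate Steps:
L(m, k) = 8*m² (L(m, k) = -2*(-4*m)*m = -(-8)*m² = 8*m²)
r(G) = -8*G*(-3 + G) (r(G) = -8*G*(G - 3) = -8*G*(-3 + G))
r(L(-4, -3))/R(49 - 1*(-11), b) = (8*(8*(-4)²)*(3 - 8*(-4)²))/(49 - 1*(-11)) = (8*(8*16)*(3 - 8*16))/(49 + 11) = (8*128*(3 - 1*128))/60 = (8*128*(3 - 128))*(1/60) = (8*128*(-125))*(1/60) = -128000*1/60 = -6400/3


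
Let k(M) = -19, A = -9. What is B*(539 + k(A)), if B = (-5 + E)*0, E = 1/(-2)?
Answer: 0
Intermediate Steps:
E = -½ ≈ -0.50000
B = 0 (B = (-5 - ½)*0 = -11/2*0 = 0)
B*(539 + k(A)) = 0*(539 - 19) = 0*520 = 0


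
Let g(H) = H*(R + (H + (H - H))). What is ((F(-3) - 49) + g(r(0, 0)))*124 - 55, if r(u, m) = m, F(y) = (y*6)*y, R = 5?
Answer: 565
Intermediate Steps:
F(y) = 6*y² (F(y) = (6*y)*y = 6*y²)
g(H) = H*(5 + H) (g(H) = H*(5 + (H + (H - H))) = H*(5 + (H + 0)) = H*(5 + H))
((F(-3) - 49) + g(r(0, 0)))*124 - 55 = ((6*(-3)² - 49) + 0*(5 + 0))*124 - 55 = ((6*9 - 49) + 0*5)*124 - 55 = ((54 - 49) + 0)*124 - 55 = (5 + 0)*124 - 55 = 5*124 - 55 = 620 - 55 = 565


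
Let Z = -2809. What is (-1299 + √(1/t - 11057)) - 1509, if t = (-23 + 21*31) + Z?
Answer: -2808 + I*√52595508558/2181 ≈ -2808.0 + 105.15*I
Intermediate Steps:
t = -2181 (t = (-23 + 21*31) - 2809 = (-23 + 651) - 2809 = 628 - 2809 = -2181)
(-1299 + √(1/t - 11057)) - 1509 = (-1299 + √(1/(-2181) - 11057)) - 1509 = (-1299 + √(-1/2181 - 11057)) - 1509 = (-1299 + √(-24115318/2181)) - 1509 = (-1299 + I*√52595508558/2181) - 1509 = -2808 + I*√52595508558/2181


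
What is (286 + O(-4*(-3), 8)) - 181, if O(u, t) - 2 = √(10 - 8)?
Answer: 107 + √2 ≈ 108.41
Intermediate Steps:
O(u, t) = 2 + √2 (O(u, t) = 2 + √(10 - 8) = 2 + √2)
(286 + O(-4*(-3), 8)) - 181 = (286 + (2 + √2)) - 181 = (288 + √2) - 181 = 107 + √2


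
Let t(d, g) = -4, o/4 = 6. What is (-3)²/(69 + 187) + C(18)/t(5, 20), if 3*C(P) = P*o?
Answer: -9207/256 ≈ -35.965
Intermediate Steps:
o = 24 (o = 4*6 = 24)
C(P) = 8*P (C(P) = (P*24)/3 = (24*P)/3 = 8*P)
(-3)²/(69 + 187) + C(18)/t(5, 20) = (-3)²/(69 + 187) + (8*18)/(-4) = 9/256 + 144*(-¼) = 9*(1/256) - 36 = 9/256 - 36 = -9207/256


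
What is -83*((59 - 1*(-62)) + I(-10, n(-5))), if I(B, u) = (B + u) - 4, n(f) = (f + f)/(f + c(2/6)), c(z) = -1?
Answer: -27058/3 ≈ -9019.3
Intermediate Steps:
n(f) = 2*f/(-1 + f) (n(f) = (f + f)/(f - 1) = (2*f)/(-1 + f) = 2*f/(-1 + f))
I(B, u) = -4 + B + u
-83*((59 - 1*(-62)) + I(-10, n(-5))) = -83*((59 - 1*(-62)) + (-4 - 10 + 2*(-5)/(-1 - 5))) = -83*((59 + 62) + (-4 - 10 + 2*(-5)/(-6))) = -83*(121 + (-4 - 10 + 2*(-5)*(-⅙))) = -83*(121 + (-4 - 10 + 5/3)) = -83*(121 - 37/3) = -83*326/3 = -27058/3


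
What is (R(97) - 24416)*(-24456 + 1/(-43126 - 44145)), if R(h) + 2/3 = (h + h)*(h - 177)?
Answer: 255710432320370/261813 ≈ 9.7669e+8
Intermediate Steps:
R(h) = -2/3 + 2*h*(-177 + h) (R(h) = -2/3 + (h + h)*(h - 177) = -2/3 + (2*h)*(-177 + h) = -2/3 + 2*h*(-177 + h))
(R(97) - 24416)*(-24456 + 1/(-43126 - 44145)) = ((-2/3 - 354*97 + 2*97**2) - 24416)*(-24456 + 1/(-43126 - 44145)) = ((-2/3 - 34338 + 2*9409) - 24416)*(-24456 + 1/(-87271)) = ((-2/3 - 34338 + 18818) - 24416)*(-24456 - 1/87271) = (-46562/3 - 24416)*(-2134299577/87271) = -119810/3*(-2134299577/87271) = 255710432320370/261813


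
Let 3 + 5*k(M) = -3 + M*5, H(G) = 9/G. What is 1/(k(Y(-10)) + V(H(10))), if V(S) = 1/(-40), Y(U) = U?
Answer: -40/449 ≈ -0.089087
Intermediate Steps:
V(S) = -1/40
k(M) = -6/5 + M (k(M) = -⅗ + (-3 + M*5)/5 = -⅗ + (-3 + 5*M)/5 = -⅗ + (-⅗ + M) = -6/5 + M)
1/(k(Y(-10)) + V(H(10))) = 1/((-6/5 - 10) - 1/40) = 1/(-56/5 - 1/40) = 1/(-449/40) = -40/449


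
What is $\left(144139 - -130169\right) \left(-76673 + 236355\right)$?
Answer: $43802050056$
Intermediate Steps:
$\left(144139 - -130169\right) \left(-76673 + 236355\right) = \left(144139 + 130169\right) 159682 = 274308 \cdot 159682 = 43802050056$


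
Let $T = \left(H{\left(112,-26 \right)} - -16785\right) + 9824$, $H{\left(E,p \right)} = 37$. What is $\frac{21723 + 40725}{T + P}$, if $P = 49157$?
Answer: $\frac{62448}{75803} \approx 0.82382$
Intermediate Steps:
$T = 26646$ ($T = \left(37 - -16785\right) + 9824 = \left(37 + 16785\right) + 9824 = 16822 + 9824 = 26646$)
$\frac{21723 + 40725}{T + P} = \frac{21723 + 40725}{26646 + 49157} = \frac{62448}{75803}$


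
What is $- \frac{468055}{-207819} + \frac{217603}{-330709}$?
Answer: $\frac{2548092166}{1598316597} \approx 1.5942$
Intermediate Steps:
$- \frac{468055}{-207819} + \frac{217603}{-330709} = \left(-468055\right) \left(- \frac{1}{207819}\right) + 217603 \left(- \frac{1}{330709}\right) = \frac{10885}{4833} - \frac{217603}{330709} = \frac{2548092166}{1598316597}$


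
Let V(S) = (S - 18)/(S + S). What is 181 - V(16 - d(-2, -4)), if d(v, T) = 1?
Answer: 1811/10 ≈ 181.10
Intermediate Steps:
V(S) = (-18 + S)/(2*S) (V(S) = (-18 + S)/((2*S)) = (-18 + S)*(1/(2*S)) = (-18 + S)/(2*S))
181 - V(16 - d(-2, -4)) = 181 - (-18 + (16 - 1*1))/(2*(16 - 1*1)) = 181 - (-18 + (16 - 1))/(2*(16 - 1)) = 181 - (-18 + 15)/(2*15) = 181 - (-3)/(2*15) = 181 - 1*(-⅒) = 181 + ⅒ = 1811/10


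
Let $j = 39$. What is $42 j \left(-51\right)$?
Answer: $-83538$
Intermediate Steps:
$42 j \left(-51\right) = 42 \cdot 39 \left(-51\right) = 1638 \left(-51\right) = -83538$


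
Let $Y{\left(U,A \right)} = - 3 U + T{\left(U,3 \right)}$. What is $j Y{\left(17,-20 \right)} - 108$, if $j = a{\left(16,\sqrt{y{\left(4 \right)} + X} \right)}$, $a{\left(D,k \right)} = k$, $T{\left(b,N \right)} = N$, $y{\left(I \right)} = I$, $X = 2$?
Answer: $-108 - 48 \sqrt{6} \approx -225.58$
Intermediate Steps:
$Y{\left(U,A \right)} = 3 - 3 U$ ($Y{\left(U,A \right)} = - 3 U + 3 = 3 - 3 U$)
$j = \sqrt{6}$ ($j = \sqrt{4 + 2} = \sqrt{6} \approx 2.4495$)
$j Y{\left(17,-20 \right)} - 108 = \sqrt{6} \left(3 - 51\right) - 108 = \sqrt{6} \left(-48\right) - 108 = - 48 \sqrt{6} - 108 = -108 - 48 \sqrt{6}$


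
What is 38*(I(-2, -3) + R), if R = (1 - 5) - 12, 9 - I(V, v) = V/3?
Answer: -722/3 ≈ -240.67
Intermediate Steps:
I(V, v) = 9 - V/3
R = -16 (R = -4 - 12 = -16)
38*(I(-2, -3) + R) = 38*((9 - 1/3*(-2)) - 16) = 38*((9 + 2/3) - 16) = 38*(29/3 - 16) = 38*(-19/3) = -722/3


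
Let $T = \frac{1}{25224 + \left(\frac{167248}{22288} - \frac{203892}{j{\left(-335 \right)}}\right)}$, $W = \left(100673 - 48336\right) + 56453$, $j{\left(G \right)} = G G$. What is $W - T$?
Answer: $\frac{429083260522352085}{3944142482569} \approx 1.0879 \cdot 10^{5}$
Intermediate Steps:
$j{\left(G \right)} = G^{2}$
$W = 108790$ ($W = 52337 + 56453 = 108790$)
$T = \frac{156329425}{3944142482569}$ ($T = \frac{1}{25224 + \left(\frac{167248}{22288} - \frac{203892}{\left(-335\right)^{2}}\right)} = \frac{1}{25224 + \left(167248 \cdot \frac{1}{22288} - \frac{203892}{112225}\right)} = \frac{1}{25224 + \left(\frac{10453}{1393} - \frac{203892}{112225}\right)} = \frac{1}{25224 + \frac{889066369}{156329425}} = \frac{1}{\frac{3944142482569}{156329425}} = \frac{156329425}{3944142482569} \approx 3.9636 \cdot 10^{-5}$)
$W - T = 108790 - \frac{156329425}{3944142482569} = \frac{429083260522352085}{3944142482569}$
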